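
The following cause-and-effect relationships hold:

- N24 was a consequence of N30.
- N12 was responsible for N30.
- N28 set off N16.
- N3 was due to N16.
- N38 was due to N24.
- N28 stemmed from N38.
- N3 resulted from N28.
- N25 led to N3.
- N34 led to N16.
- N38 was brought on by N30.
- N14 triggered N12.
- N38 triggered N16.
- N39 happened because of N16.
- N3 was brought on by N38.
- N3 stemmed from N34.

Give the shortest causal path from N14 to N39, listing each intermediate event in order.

N14 → N12
N12 → N30
N30 → N38
N38 → N16
N16 → N39
Length: 5 steps.

N14 → N12 → N30 → N38 → N16 → N39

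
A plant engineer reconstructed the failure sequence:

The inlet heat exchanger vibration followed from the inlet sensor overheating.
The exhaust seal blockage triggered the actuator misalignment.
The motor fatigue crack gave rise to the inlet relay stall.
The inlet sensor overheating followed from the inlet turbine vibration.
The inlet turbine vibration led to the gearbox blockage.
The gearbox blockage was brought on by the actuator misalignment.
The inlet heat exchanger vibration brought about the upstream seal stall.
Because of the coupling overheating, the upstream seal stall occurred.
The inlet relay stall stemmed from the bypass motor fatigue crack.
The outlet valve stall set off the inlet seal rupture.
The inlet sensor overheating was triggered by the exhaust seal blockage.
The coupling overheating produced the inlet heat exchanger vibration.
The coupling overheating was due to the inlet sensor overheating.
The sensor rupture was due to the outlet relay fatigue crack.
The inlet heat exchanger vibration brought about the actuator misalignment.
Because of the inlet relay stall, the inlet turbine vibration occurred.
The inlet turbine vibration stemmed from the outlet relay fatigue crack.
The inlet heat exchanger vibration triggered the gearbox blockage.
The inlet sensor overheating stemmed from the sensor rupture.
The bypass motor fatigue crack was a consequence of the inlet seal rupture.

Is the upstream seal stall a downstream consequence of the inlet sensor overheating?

Yes

There is a causal chain: the inlet sensor overheating → the coupling overheating → the upstream seal stall.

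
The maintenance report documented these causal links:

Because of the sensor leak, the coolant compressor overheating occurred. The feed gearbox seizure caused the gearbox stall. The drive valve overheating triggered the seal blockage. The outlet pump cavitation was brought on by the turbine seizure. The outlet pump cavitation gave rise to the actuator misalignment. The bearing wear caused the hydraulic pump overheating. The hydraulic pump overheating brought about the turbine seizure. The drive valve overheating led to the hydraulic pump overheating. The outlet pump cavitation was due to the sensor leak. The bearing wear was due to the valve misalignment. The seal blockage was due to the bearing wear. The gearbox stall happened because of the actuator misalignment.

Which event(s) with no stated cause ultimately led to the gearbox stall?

the drive valve overheating, the feed gearbox seizure, the sensor leak, the valve misalignment

Tracing upstream from the gearbox stall: the gearbox stall ← the actuator misalignment ← the outlet pump cavitation ← the turbine seizure ← the hydraulic pump overheating ← the drive valve overheating.
A separate upstream branch: the gearbox stall ← the actuator misalignment ← the outlet pump cavitation ← the turbine seizure ← the hydraulic pump overheating ← the bearing wear ← the valve misalignment.
A separate upstream branch: the gearbox stall ← the feed gearbox seizure.
A separate upstream branch: the gearbox stall ← the actuator misalignment ← the outlet pump cavitation ← the sensor leak.
Each of those chain origins has no stated cause.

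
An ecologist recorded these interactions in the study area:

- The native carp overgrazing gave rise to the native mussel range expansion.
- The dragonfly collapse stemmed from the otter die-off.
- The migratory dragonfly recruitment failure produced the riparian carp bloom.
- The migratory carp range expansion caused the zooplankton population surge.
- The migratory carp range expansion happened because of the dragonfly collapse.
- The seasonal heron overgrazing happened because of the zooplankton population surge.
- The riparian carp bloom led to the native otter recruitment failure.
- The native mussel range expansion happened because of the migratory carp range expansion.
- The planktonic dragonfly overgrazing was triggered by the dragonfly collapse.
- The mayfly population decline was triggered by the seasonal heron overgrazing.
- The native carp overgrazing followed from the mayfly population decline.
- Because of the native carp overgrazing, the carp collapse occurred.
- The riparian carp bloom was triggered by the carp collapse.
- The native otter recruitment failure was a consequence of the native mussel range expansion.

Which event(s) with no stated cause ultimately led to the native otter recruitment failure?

the migratory dragonfly recruitment failure, the otter die-off

Tracing upstream from the native otter recruitment failure: the native otter recruitment failure ← the native mussel range expansion ← the migratory carp range expansion ← the dragonfly collapse ← the otter die-off.
A separate upstream branch: the native otter recruitment failure ← the riparian carp bloom ← the migratory dragonfly recruitment failure.
Each of those chain origins has no stated cause.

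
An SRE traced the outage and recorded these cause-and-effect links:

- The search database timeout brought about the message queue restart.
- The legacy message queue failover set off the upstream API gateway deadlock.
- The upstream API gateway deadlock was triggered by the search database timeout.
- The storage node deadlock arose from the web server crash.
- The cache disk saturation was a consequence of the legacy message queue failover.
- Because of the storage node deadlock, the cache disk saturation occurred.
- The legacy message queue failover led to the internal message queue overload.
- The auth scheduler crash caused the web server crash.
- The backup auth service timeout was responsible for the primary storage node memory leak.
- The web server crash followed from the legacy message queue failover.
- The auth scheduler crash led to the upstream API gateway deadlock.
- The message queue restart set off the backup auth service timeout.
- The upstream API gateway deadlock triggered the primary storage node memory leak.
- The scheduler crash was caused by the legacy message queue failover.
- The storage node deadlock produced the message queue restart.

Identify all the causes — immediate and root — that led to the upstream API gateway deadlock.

the auth scheduler crash, the legacy message queue failover, the search database timeout

Immediate causes of the upstream API gateway deadlock: the auth scheduler crash, the legacy message queue failover, the search database timeout.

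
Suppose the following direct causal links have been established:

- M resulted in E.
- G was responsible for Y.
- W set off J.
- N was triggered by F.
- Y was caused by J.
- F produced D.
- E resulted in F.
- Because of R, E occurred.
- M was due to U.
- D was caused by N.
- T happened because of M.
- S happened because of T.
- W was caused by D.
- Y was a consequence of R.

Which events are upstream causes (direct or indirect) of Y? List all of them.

D, E, F, G, J, M, N, R, U, W

Immediate causes of Y: R, G, J.
Further upstream: U, M, E, F, N, D, W.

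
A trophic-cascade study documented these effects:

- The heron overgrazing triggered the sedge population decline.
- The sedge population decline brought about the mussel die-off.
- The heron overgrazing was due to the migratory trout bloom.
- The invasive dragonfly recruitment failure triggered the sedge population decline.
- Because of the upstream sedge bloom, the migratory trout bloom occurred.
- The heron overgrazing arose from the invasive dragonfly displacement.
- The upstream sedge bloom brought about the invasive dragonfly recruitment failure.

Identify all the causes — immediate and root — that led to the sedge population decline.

Immediate causes of the sedge population decline: the invasive dragonfly recruitment failure, the heron overgrazing.
Further upstream: the invasive dragonfly displacement, the upstream sedge bloom, the migratory trout bloom.

the heron overgrazing, the invasive dragonfly displacement, the invasive dragonfly recruitment failure, the migratory trout bloom, the upstream sedge bloom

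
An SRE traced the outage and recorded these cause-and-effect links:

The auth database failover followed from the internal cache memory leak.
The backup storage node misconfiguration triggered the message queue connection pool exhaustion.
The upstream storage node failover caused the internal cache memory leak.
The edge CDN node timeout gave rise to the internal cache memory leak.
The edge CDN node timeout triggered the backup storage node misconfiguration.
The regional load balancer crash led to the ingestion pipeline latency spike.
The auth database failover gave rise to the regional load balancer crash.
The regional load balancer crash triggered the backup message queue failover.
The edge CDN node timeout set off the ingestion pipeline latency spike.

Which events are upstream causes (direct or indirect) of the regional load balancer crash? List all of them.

the auth database failover, the edge CDN node timeout, the internal cache memory leak, the upstream storage node failover

Immediate cause of the regional load balancer crash: the auth database failover.
Further upstream: the edge CDN node timeout, the internal cache memory leak, the upstream storage node failover.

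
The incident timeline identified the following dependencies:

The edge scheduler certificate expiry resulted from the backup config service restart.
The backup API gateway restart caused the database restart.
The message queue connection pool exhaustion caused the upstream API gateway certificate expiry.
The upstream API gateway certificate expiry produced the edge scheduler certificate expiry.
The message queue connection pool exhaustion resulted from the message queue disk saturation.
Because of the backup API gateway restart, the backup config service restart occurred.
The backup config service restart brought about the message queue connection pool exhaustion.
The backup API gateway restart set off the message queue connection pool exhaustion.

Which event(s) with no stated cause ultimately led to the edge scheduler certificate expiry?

Tracing upstream from the edge scheduler certificate expiry: the edge scheduler certificate expiry ← the backup config service restart ← the backup API gateway restart.
A separate upstream branch: the edge scheduler certificate expiry ← the upstream API gateway certificate expiry ← the message queue connection pool exhaustion ← the message queue disk saturation.
Each of those chain origins has no stated cause.

the backup API gateway restart, the message queue disk saturation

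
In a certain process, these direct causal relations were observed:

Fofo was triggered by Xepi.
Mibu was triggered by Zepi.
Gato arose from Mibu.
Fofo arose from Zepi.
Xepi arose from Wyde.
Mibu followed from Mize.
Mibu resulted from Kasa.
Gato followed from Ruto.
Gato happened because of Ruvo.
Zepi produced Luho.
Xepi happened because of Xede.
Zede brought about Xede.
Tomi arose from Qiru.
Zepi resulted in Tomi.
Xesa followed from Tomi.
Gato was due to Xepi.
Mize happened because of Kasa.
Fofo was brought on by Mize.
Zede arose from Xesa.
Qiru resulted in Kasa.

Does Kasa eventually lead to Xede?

No

Kasa leads to Mize, Fofo, Mibu, Gato; Xede is not among them.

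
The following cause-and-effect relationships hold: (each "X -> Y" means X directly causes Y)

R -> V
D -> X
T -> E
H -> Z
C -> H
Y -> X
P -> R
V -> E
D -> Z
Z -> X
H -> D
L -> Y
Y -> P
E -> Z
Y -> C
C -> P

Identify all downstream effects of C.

D, E, H, P, R, V, X, Z

Direct effects: P, H.
2 steps out: R, D, Z.
3 steps out: V, X.
4 steps out: E.
Not reachable from it: L, Y, T.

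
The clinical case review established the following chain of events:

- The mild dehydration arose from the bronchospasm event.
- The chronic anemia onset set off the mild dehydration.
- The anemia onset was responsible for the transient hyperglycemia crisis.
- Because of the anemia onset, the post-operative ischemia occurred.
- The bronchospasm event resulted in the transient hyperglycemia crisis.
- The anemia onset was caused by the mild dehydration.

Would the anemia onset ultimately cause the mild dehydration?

No

The anemia onset leads to the transient hyperglycemia crisis, the post-operative ischemia; the mild dehydration is not among them.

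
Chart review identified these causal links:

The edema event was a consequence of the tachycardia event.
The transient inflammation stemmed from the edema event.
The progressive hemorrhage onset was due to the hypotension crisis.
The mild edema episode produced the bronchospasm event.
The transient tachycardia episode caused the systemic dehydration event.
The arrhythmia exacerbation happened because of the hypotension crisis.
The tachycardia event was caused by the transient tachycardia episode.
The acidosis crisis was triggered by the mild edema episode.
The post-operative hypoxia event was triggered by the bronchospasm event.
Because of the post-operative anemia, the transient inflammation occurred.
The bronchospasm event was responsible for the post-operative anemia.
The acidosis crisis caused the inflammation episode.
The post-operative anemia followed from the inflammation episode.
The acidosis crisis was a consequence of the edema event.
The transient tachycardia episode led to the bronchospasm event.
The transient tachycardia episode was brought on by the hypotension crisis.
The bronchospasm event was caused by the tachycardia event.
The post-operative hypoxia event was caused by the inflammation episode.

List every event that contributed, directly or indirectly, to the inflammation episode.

the acidosis crisis, the edema event, the hypotension crisis, the mild edema episode, the tachycardia event, the transient tachycardia episode

Immediate cause of the inflammation episode: the acidosis crisis.
Further upstream: the hypotension crisis, the transient tachycardia episode, the tachycardia event, the mild edema episode, the edema event.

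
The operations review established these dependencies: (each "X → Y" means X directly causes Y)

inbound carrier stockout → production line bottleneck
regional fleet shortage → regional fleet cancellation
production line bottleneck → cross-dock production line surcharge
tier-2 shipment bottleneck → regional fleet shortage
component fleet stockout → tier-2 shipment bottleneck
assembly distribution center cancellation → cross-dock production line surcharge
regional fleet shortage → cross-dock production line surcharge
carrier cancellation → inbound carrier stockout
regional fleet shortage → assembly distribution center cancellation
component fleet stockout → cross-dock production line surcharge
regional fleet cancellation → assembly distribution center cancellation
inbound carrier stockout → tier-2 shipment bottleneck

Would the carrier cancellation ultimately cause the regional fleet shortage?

There is a causal chain: the carrier cancellation → the inbound carrier stockout → the tier-2 shipment bottleneck → the regional fleet shortage.

Yes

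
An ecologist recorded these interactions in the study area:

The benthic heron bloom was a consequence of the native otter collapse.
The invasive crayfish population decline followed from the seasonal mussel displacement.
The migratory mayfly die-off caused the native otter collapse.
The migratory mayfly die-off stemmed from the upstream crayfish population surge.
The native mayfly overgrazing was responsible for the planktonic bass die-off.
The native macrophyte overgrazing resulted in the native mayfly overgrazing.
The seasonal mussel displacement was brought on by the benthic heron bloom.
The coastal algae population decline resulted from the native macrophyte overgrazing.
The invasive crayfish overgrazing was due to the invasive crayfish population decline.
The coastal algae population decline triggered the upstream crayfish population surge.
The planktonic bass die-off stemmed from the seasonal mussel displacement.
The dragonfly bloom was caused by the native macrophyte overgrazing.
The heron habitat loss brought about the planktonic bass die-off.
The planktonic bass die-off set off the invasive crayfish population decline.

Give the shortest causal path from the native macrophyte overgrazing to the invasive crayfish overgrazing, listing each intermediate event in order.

the native macrophyte overgrazing → the native mayfly overgrazing → the planktonic bass die-off → the invasive crayfish population decline → the invasive crayfish overgrazing

the native macrophyte overgrazing → the native mayfly overgrazing
the native mayfly overgrazing → the planktonic bass die-off
the planktonic bass die-off → the invasive crayfish population decline
the invasive crayfish population decline → the invasive crayfish overgrazing
Length: 4 steps.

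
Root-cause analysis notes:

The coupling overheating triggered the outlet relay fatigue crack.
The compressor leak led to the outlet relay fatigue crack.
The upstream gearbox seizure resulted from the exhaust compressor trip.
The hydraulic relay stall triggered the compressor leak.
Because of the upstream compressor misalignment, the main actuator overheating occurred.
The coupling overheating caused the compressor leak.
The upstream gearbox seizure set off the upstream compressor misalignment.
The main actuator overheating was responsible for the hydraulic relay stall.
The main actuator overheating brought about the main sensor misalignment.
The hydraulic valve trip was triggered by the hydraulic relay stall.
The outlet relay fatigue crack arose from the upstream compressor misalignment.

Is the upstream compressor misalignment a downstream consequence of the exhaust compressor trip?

There is a causal chain: the exhaust compressor trip → the upstream gearbox seizure → the upstream compressor misalignment.

Yes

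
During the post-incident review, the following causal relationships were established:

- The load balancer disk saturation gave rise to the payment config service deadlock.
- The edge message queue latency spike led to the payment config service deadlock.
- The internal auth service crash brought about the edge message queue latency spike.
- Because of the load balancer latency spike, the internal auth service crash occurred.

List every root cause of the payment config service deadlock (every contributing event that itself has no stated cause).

the load balancer disk saturation, the load balancer latency spike

Tracing upstream from the payment config service deadlock: the payment config service deadlock ← the edge message queue latency spike ← the internal auth service crash ← the load balancer latency spike.
A separate upstream branch: the payment config service deadlock ← the load balancer disk saturation.
Each of those chain origins has no stated cause.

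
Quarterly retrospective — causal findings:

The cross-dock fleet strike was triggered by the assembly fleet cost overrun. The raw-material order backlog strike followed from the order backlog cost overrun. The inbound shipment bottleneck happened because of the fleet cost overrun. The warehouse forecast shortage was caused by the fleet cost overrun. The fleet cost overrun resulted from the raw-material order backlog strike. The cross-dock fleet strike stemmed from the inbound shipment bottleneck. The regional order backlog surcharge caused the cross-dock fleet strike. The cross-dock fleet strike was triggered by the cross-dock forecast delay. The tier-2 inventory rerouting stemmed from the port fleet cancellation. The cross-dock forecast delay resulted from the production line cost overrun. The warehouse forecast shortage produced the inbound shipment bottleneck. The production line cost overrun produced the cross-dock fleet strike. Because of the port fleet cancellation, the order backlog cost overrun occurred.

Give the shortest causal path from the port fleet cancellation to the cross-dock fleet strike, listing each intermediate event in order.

the port fleet cancellation → the order backlog cost overrun → the raw-material order backlog strike → the fleet cost overrun → the inbound shipment bottleneck → the cross-dock fleet strike

the port fleet cancellation → the order backlog cost overrun
the order backlog cost overrun → the raw-material order backlog strike
the raw-material order backlog strike → the fleet cost overrun
the fleet cost overrun → the inbound shipment bottleneck
the inbound shipment bottleneck → the cross-dock fleet strike
Length: 5 steps.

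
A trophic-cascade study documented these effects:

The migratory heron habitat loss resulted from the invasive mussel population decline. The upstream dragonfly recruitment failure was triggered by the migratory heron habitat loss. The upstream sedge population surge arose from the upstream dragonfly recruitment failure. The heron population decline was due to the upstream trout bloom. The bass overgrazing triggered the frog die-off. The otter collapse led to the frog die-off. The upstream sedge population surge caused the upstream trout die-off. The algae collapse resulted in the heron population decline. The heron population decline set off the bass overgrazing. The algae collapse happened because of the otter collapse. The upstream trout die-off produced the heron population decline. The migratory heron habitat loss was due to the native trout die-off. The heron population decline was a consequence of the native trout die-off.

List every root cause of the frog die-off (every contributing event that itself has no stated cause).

the invasive mussel population decline, the native trout die-off, the otter collapse, the upstream trout bloom

Tracing upstream from the frog die-off: the frog die-off ← the otter collapse.
A separate upstream branch: the frog die-off ← the bass overgrazing ← the heron population decline ← the upstream trout die-off ← the upstream sedge population surge ← the upstream dragonfly recruitment failure ← the migratory heron habitat loss ← the invasive mussel population decline.
A separate upstream branch: the frog die-off ← the bass overgrazing ← the heron population decline ← the native trout die-off.
A separate upstream branch: the frog die-off ← the bass overgrazing ← the heron population decline ← the upstream trout bloom.
Each of those chain origins has no stated cause.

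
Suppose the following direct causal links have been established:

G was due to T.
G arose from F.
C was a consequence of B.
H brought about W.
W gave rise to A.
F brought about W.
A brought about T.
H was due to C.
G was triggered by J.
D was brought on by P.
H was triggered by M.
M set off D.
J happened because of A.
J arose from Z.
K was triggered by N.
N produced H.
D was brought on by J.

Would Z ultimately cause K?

No

Z leads to J, D, G; K is not among them.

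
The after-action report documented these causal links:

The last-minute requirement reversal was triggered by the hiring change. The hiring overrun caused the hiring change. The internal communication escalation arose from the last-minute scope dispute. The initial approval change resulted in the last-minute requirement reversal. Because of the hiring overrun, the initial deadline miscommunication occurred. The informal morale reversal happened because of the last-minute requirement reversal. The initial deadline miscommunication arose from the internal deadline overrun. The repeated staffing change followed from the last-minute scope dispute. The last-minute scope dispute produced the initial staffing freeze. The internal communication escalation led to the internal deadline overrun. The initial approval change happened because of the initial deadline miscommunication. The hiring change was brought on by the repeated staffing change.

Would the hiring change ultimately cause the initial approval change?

No

The hiring change leads to the last-minute requirement reversal, the informal morale reversal; the initial approval change is not among them.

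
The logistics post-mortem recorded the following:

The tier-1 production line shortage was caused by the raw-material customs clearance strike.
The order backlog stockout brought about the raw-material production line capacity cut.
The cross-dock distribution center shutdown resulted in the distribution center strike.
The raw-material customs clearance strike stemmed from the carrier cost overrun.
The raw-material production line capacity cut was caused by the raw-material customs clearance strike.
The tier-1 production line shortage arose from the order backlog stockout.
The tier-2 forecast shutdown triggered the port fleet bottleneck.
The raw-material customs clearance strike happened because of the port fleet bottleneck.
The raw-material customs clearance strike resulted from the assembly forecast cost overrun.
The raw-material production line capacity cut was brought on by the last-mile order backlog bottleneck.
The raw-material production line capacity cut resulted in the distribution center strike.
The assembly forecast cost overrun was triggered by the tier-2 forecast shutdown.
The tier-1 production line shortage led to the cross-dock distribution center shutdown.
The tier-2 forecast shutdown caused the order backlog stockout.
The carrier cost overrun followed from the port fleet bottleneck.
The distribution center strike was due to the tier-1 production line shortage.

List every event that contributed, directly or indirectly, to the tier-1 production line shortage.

Immediate causes of the tier-1 production line shortage: the order backlog stockout, the raw-material customs clearance strike.
Further upstream: the tier-2 forecast shutdown, the port fleet bottleneck, the assembly forecast cost overrun, the carrier cost overrun.

the assembly forecast cost overrun, the carrier cost overrun, the order backlog stockout, the port fleet bottleneck, the raw-material customs clearance strike, the tier-2 forecast shutdown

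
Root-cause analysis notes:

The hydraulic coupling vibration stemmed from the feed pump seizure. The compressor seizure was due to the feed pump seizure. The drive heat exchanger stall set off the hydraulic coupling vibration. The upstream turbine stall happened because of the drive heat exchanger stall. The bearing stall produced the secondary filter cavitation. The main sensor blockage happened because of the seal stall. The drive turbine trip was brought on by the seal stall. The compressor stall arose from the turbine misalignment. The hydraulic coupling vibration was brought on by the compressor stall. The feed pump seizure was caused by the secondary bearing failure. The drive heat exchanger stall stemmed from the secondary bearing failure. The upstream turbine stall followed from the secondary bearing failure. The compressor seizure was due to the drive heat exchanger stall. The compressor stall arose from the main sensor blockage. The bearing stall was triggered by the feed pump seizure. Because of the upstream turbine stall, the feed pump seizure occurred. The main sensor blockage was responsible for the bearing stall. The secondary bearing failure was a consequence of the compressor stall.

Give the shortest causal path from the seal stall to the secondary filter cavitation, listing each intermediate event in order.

the seal stall → the main sensor blockage → the bearing stall → the secondary filter cavitation

the seal stall → the main sensor blockage
the main sensor blockage → the bearing stall
the bearing stall → the secondary filter cavitation
Length: 3 steps.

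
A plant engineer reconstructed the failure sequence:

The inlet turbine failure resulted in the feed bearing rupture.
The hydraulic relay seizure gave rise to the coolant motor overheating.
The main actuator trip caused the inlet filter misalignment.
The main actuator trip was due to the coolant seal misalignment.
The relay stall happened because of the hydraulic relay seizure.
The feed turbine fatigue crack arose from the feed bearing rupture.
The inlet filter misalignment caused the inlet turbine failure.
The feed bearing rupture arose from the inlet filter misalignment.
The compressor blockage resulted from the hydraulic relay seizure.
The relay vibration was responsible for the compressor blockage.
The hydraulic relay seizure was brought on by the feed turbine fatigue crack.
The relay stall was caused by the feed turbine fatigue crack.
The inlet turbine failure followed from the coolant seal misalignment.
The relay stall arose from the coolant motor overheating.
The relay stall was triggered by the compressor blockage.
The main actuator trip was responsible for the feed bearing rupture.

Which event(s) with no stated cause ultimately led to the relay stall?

the coolant seal misalignment, the relay vibration

Tracing upstream from the relay stall: the relay stall ← the feed turbine fatigue crack ← the feed bearing rupture ← the main actuator trip ← the coolant seal misalignment.
A separate upstream branch: the relay stall ← the compressor blockage ← the relay vibration.
Each of those chain origins has no stated cause.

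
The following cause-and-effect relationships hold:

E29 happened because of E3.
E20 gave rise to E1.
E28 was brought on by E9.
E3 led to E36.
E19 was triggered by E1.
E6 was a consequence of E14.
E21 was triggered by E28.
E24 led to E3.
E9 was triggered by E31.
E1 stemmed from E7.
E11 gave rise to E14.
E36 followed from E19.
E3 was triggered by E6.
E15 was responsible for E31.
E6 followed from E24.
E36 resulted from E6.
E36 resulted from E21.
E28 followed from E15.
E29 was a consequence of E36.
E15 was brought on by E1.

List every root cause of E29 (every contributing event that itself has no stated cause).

Tracing upstream from E29: E29 ← E3 ← E24.
A separate upstream branch: E29 ← E36 ← E19 ← E1 ← E20.
A separate upstream branch: E29 ← E36 ← E19 ← E1 ← E7.
A separate upstream branch: E29 ← E3 ← E6 ← E14 ← E11.
Each of those chain origins has no stated cause.

E11, E20, E24, E7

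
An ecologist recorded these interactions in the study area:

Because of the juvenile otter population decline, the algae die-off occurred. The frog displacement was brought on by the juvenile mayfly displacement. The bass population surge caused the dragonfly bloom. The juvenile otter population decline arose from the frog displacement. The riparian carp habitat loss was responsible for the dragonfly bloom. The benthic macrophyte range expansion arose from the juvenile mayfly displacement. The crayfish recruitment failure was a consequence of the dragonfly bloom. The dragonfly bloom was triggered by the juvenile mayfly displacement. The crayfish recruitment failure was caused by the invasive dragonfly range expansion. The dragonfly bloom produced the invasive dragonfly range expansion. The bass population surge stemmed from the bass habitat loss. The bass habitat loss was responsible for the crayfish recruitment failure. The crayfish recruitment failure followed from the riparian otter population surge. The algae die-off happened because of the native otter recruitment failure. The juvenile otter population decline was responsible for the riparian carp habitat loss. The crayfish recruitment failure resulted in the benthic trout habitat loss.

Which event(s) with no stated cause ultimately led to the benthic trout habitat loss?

the bass habitat loss, the juvenile mayfly displacement, the riparian otter population surge

Tracing upstream from the benthic trout habitat loss: the benthic trout habitat loss ← the crayfish recruitment failure ← the dragonfly bloom ← the juvenile mayfly displacement.
A separate upstream branch: the benthic trout habitat loss ← the crayfish recruitment failure ← the bass habitat loss.
A separate upstream branch: the benthic trout habitat loss ← the crayfish recruitment failure ← the riparian otter population surge.
Each of those chain origins has no stated cause.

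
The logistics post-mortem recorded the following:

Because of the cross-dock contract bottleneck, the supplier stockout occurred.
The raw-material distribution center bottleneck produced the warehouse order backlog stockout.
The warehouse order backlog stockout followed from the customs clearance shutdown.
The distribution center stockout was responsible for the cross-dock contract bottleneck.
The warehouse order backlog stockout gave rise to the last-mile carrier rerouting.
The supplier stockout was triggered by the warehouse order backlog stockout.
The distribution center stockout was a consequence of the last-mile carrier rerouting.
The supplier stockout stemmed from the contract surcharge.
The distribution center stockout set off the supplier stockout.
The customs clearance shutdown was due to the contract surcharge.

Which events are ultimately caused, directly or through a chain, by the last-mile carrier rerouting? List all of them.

Direct effects: the distribution center stockout.
2 steps out: the cross-dock contract bottleneck, the supplier stockout.
Not reachable from it: the contract surcharge, the customs clearance shutdown, the warehouse order backlog stockout, the raw-material distribution center bottleneck.

the cross-dock contract bottleneck, the distribution center stockout, the supplier stockout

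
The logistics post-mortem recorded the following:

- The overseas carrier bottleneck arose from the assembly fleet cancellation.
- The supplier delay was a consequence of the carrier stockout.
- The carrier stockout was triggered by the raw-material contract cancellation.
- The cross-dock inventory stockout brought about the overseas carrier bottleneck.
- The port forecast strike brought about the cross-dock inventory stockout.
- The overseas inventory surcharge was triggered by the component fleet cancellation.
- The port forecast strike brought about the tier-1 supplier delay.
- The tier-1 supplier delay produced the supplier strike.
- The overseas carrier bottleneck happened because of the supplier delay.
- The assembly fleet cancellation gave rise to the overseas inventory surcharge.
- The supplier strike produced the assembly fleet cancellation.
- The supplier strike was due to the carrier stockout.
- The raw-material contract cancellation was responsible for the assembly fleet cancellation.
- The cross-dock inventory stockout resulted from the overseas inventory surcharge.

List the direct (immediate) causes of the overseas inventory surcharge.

Upstream contributors include the port forecast strike, the raw-material contract cancellation, the carrier stockout, the tier-1 supplier delay, the supplier strike, but only the assembly fleet cancellation, the component fleet cancellation feed directly into the overseas inventory surcharge.

the assembly fleet cancellation, the component fleet cancellation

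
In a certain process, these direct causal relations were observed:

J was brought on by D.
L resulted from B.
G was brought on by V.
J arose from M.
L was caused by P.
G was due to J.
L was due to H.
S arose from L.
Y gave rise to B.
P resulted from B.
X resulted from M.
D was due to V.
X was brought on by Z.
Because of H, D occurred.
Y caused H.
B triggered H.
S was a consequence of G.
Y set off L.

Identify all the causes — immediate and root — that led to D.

Immediate causes of D: V, H.
Further upstream: Y, B.

B, H, V, Y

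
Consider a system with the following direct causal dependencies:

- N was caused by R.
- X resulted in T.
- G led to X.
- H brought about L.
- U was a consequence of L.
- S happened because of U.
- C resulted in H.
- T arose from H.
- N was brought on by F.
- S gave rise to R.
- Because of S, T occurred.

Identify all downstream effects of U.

Direct effects: S.
2 steps out: R, T.
3 steps out: N.
Not reachable from it: C, H, F, G, L, X.

N, R, S, T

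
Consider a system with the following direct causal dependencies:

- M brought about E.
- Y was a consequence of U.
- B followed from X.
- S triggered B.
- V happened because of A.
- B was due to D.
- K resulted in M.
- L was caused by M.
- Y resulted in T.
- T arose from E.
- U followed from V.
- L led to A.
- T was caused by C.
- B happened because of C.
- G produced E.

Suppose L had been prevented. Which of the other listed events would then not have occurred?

Downstream of L: A, V, U, Y, T.
Of those, still caused via another path: T.
The remainder have no surviving cause.

A, U, V, Y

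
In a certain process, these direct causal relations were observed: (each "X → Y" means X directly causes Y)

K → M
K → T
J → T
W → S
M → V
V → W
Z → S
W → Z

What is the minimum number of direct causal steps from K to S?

Shortest chain: K → M → V → W → S.

4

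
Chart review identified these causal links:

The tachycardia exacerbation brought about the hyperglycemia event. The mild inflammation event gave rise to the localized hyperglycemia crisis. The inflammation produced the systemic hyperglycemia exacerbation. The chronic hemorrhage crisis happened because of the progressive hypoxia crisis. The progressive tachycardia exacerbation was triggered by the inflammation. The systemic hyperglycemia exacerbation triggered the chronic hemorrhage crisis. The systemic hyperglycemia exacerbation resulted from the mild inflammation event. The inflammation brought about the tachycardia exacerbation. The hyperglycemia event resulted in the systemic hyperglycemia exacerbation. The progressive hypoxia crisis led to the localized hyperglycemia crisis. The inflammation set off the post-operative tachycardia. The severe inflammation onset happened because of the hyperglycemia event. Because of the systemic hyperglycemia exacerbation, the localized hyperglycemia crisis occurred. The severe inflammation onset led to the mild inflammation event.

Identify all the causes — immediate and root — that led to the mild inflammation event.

the hyperglycemia event, the inflammation, the severe inflammation onset, the tachycardia exacerbation

Immediate cause of the mild inflammation event: the severe inflammation onset.
Further upstream: the inflammation, the tachycardia exacerbation, the hyperglycemia event.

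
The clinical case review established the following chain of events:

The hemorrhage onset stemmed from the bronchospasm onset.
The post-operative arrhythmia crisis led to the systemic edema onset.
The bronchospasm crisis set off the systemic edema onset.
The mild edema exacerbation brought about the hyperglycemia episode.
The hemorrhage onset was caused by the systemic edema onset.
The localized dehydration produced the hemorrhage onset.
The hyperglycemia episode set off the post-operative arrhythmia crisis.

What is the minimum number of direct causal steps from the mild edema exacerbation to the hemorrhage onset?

Shortest chain: the mild edema exacerbation → the hyperglycemia episode → the post-operative arrhythmia crisis → the systemic edema onset → the hemorrhage onset.

4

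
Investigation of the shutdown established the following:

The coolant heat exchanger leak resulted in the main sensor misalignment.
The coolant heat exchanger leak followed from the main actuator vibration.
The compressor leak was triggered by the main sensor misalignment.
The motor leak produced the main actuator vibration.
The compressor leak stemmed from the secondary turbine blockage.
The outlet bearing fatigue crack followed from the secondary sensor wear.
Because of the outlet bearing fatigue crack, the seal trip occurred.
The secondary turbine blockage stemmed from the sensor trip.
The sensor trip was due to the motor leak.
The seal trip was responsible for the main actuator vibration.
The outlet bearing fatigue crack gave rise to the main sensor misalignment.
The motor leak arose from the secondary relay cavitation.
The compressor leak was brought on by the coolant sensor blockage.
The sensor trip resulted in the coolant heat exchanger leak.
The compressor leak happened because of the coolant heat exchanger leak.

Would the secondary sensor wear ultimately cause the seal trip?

There is a causal chain: the secondary sensor wear → the outlet bearing fatigue crack → the seal trip.

Yes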